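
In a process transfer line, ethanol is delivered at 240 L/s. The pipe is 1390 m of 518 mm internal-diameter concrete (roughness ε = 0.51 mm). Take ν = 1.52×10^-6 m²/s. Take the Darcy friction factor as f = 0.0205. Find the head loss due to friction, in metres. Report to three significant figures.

V = 4Q/(πD²) = 4·0.240/(π·0.518²) = 1.139 m/s
h_f = f(L/D)V²/(2g) = 0.02050·(1390/0.518)·1.139²/(2·9.81) = 3.636 m

h_f ≈ 3.64 m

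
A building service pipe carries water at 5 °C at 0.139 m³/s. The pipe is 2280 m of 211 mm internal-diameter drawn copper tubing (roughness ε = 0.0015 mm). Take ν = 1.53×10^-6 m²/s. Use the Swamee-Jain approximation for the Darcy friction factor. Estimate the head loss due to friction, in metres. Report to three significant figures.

V = 4Q/(πD²) = 4·0.139/(π·0.211²) = 3.975 m/s
Re = VD/ν = 3.975·0.211/1.53×10^-6 = 5.48×10^5 → turbulent
ε/D = 0.0015/211 = 7.11×10^-6
Swamee-Jain: f = 0.01300
h_f = f(L/D)V²/(2g) = 0.01300·(2280/0.211)·3.975²/(2·9.81) = 113.1 m

h_f ≈ 113 m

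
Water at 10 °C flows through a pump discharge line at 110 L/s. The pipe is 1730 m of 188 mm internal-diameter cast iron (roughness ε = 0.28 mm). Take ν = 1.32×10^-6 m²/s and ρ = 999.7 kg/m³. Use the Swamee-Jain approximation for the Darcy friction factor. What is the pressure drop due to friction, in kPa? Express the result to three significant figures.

V = 4Q/(πD²) = 4·0.110/(π·0.188²) = 3.963 m/s
Re = VD/ν = 3.963·0.188/1.32×10^-6 = 5.64×10^5 → turbulent
ε/D = 0.28/188 = 0.00149
Swamee-Jain: f = 0.02220
h_f = f(L/D)V²/(2g) = 0.02220·(1730/0.188)·3.963²/(2·9.81) = 163.5 m
Δp = ρg·h_f = 999.7·9.81·163.5 = 1603 kPa

Δp ≈ 1600 kPa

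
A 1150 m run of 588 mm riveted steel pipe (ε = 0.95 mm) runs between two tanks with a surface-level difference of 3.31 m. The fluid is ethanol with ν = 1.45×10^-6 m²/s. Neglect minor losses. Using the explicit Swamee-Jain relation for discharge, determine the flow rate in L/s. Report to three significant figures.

Swamee-Jain (Type II): Q = -0.965·√(gD⁵h_f/L)·ln[ε/(3.7D) + √(3.17ν²L/(gD³h_f))]
√(gD⁵h_f/L) = √(9.81·0.588⁵·3.31/1150) = 0.04455
ε/(3.7D) = 4.37×10^-4; √(3.17ν²L/(gD³h_f)) = 3.41×10^-5
Q = -0.965·0.04455·ln(4.707×10^-4) = 0.3294 m³/s
Check: V = 1.21 m/s, Re = 4.92×10^5, f = 0.02270, h_f = 3.33 m ≈ 3.31 m ✓

Q ≈ 329 L/s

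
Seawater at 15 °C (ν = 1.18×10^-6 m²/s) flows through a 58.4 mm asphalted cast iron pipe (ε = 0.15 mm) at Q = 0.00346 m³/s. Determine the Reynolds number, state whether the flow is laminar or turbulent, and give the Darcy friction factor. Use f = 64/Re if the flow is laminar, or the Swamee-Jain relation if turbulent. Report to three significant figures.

V = 4Q/(πD²) = 1.292 m/s
Re = VD/ν = 1.292·0.0584/1.18×10^-6 = 6.39×10^4
Re > 4000 → turbulent; ε/D = 0.00257
Swamee-Jain: f = 0.02750

Re ≈ 6.39×10^4; turbulent; f ≈ 0.0275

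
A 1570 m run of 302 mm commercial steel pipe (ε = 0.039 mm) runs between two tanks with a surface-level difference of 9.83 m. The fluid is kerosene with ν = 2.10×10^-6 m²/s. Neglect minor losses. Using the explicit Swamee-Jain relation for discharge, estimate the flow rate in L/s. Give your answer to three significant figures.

Swamee-Jain (Type II): Q = -0.965·√(gD⁵h_f/L)·ln[ε/(3.7D) + √(3.17ν²L/(gD³h_f))]
√(gD⁵h_f/L) = √(9.81·0.302⁵·9.83/1570) = 0.01242
ε/(3.7D) = 3.49×10^-5; √(3.17ν²L/(gD³h_f)) = 9.09×10^-5
Q = -0.965·0.01242·ln(1.258×10^-4) = 0.1077 m³/s
Check: V = 1.50 m/s, Re = 2.16×10^5, f = 0.01643, h_f = 9.83 m ≈ 9.83 m ✓

Q ≈ 108 L/s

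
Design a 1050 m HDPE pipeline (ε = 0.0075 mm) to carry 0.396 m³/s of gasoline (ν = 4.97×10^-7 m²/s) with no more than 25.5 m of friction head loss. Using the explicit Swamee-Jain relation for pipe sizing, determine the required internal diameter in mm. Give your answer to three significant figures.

D ≈ 356 mm

Swamee-Jain (Type III): D = 0.66·[ε^1.25·(LQ²/(gh_f))^4.75 + ν·Q^9.4·(L/(gh_f))^5.2]^0.04
LQ²/(gh_f) = 0.6582; L/(gh_f) = 4.197
Term 1 = ε^1.25·(…)^4.75 = 5.38×10^-8; Term 2 = ν·Q^9.4·(…)^5.2 = 1.43×10^-7
D = 0.66·(5.38×10^-8 + 1.43×10^-7)^0.04 = 0.3559 m = 356 mm
Check: V = 3.98 m/s, Re = 2.85×10^6, f = 0.01069, h_f = 25.5 m ≈ 25.5 m ✓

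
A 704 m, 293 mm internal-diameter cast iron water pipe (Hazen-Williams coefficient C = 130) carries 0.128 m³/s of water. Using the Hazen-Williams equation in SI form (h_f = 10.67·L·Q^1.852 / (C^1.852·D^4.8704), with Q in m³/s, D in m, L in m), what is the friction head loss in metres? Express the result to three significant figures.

h_f = 10.67·704·0.128^1.852 / (130^1.852·0.293^4.8704) = 8.014 m

h_f ≈ 8.01 m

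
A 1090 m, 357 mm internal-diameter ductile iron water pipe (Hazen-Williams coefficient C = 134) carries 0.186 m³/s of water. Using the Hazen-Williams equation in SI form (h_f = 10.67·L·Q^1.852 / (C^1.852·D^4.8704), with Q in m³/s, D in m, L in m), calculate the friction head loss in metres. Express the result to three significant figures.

h_f ≈ 8.95 m

h_f = 10.67·1090·0.186^1.852 / (134^1.852·0.357^4.8704) = 8.954 m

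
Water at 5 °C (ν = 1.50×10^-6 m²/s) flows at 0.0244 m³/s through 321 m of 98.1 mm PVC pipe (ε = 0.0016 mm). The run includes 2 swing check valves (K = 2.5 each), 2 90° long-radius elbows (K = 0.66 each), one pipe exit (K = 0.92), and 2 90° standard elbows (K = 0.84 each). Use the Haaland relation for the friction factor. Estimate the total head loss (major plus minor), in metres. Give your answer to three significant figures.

V = 4Q/(πD²) = 3.228 m/s; V²/2g = 0.5312 m
Re = 2.11×10^5, ε/D = 1.63×10^-5 → f = 0.01544 (Haaland)
Major: h_f = f(L/D)·V²/2g = 0.01544·3272·0.5312 = 26.84 m
Minor: ΣK = 8.92; h_m = ΣK·V²/2g = 4.738 m
Total H_L = 26.84 + 4.738 = 31.57 m

H_L ≈ 31.6 m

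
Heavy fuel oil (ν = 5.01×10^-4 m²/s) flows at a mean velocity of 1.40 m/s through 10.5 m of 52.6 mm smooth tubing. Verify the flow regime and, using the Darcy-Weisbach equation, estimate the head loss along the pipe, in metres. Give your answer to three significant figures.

h_f ≈ 8.68 m

Re = VD/ν = 1.40·0.05260/5.01×10^-4 = 147 → laminar (Re < 2300)
f = 64/Re = 0.4354
h_f = f(L/D)V²/(2g) = 0.4354·(10.5/0.05260)·1.40²/(2·9.81) = 8.683 m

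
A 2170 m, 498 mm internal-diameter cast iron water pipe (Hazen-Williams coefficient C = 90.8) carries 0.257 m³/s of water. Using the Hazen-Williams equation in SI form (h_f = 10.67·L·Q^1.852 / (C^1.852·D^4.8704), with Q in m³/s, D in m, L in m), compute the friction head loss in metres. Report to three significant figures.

h_f = 10.67·2170·0.257^1.852 / (90.8^1.852·0.498^4.8704) = 13.18 m

h_f ≈ 13.2 m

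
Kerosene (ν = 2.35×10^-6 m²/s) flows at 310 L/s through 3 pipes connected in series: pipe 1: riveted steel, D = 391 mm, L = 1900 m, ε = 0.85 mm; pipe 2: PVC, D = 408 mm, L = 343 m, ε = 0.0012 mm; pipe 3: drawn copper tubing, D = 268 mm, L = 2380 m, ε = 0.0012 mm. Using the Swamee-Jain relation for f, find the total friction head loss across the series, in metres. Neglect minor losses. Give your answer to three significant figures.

H ≈ 217 m

Pipe 1: V = 2.582 m/s, Re = 4.30×10^5, ε/D = 0.00217, f = 0.02447, h_1 = f(L/D)V²/2g = 40.40 m
Pipe 2: V = 2.371 m/s, Re = 4.12×10^5, ε/D = 2.94×10^-6, f = 0.01360, h_2 = f(L/D)V²/2g = 3.276 m
Pipe 3: V = 5.495 m/s, Re = 6.27×10^5, ε/D = 4.48×10^-6, f = 0.01266, h_3 = f(L/D)V²/2g = 173.1 m
Series → Q common, losses add: H = Σh = 216.7 m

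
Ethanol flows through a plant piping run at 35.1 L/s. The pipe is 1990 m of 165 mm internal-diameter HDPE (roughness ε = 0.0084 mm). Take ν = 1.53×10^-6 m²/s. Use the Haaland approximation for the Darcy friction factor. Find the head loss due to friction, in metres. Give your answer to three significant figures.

h_f ≈ 26.8 m

V = 4Q/(πD²) = 4·0.0351/(π·0.165²) = 1.642 m/s
Re = VD/ν = 1.642·0.165/1.53×10^-6 = 1.77×10^5 → turbulent
ε/D = 0.0084/165 = 5.09×10^-5
Haaland: f = 0.01619
h_f = f(L/D)V²/(2g) = 0.01619·(1990/0.165)·1.642²/(2·9.81) = 26.81 m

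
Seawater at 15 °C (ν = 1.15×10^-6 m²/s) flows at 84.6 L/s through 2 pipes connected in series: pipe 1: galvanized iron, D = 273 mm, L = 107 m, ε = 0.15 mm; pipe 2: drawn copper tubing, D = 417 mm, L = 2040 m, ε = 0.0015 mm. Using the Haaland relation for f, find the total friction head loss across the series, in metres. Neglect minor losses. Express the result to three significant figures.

Pipe 1: V = 1.445 m/s, Re = 3.43×10^5, ε/D = 5.49×10^-4, f = 0.01821, h_1 = f(L/D)V²/2g = 0.7599 m
Pipe 2: V = 0.6195 m/s, Re = 2.25×10^5, ε/D = 3.60×10^-6, f = 0.01518, h_2 = f(L/D)V²/2g = 1.452 m
Series → Q common, losses add: H = Σh = 2.212 m

H ≈ 2.21 m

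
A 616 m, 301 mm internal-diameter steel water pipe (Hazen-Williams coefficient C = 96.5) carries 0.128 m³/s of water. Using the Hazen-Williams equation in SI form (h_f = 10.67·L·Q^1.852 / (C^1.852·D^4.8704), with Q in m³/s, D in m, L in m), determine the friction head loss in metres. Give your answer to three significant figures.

h_f = 10.67·616·0.128^1.852 / (96.5^1.852·0.301^4.8704) = 10.68 m

h_f ≈ 10.7 m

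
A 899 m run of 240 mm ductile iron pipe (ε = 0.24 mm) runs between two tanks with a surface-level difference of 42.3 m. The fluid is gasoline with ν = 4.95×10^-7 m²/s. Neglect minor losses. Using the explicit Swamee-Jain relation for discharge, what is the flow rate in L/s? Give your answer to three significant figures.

Q ≈ 151 L/s

Swamee-Jain (Type II): Q = -0.965·√(gD⁵h_f/L)·ln[ε/(3.7D) + √(3.17ν²L/(gD³h_f))]
√(gD⁵h_f/L) = √(9.81·0.240⁵·42.3/899) = 0.01917
ε/(3.7D) = 2.70×10^-4; √(3.17ν²L/(gD³h_f)) = 1.10×10^-5
Q = -0.965·0.01917·ln(2.813×10^-4) = 0.1513 m³/s
Check: V = 3.34 m/s, Re = 1.62×10^6, f = 0.01989, h_f = 42.5 m ≈ 42.3 m ✓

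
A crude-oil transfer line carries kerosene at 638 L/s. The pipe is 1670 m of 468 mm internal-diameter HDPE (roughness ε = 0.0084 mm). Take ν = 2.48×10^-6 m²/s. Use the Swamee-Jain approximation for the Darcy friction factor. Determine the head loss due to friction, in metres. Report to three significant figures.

h_f ≈ 31.7 m

V = 4Q/(πD²) = 4·0.638/(π·0.468²) = 3.709 m/s
Re = VD/ν = 3.709·0.468/2.48×10^-6 = 7.00×10^5 → turbulent
ε/D = 0.0084/468 = 1.79×10^-5
Swamee-Jain: f = 0.01268
h_f = f(L/D)V²/(2g) = 0.01268·(1670/0.468)·3.709²/(2·9.81) = 31.73 m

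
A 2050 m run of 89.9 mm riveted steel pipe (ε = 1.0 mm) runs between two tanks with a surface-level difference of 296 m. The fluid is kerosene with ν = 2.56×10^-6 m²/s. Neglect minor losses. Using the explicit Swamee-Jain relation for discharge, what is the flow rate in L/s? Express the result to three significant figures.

Swamee-Jain (Type II): Q = -0.965·√(gD⁵h_f/L)·ln[ε/(3.7D) + √(3.17ν²L/(gD³h_f))]
√(gD⁵h_f/L) = √(9.81·0.0899⁵·296/2050) = 0.002884
ε/(3.7D) = 0.00301; √(3.17ν²L/(gD³h_f)) = 1.42×10^-4
Q = -0.965·0.002884·ln(0.003148) = 0.01603 m³/s
Check: V = 2.53 m/s, Re = 8.87×10^4, f = 0.04020, h_f = 298 m ≈ 296 m ✓

Q ≈ 16.0 L/s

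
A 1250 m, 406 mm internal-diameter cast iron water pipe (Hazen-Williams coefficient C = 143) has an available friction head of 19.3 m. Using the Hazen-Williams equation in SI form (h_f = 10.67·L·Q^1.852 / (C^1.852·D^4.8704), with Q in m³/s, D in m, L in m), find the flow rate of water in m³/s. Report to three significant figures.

Q ≈ 0.391 m³/s

Rearranging: Q = [h_f·C^1.852·D^4.8704 / (10.67·L)]^(1/1.852)
Q = [19.3·143^1.852·0.406^4.8704 / (10.67·1250)]^0.540 = 0.3914 m³/s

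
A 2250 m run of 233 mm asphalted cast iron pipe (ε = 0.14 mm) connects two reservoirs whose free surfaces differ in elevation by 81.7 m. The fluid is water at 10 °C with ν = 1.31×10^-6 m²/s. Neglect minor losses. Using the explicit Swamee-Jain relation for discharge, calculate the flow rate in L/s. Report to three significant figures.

Swamee-Jain (Type II): Q = -0.965·√(gD⁵h_f/L)·ln[ε/(3.7D) + √(3.17ν²L/(gD³h_f))]
√(gD⁵h_f/L) = √(9.81·0.233⁵·81.7/2250) = 0.01564
ε/(3.7D) = 1.62×10^-4; √(3.17ν²L/(gD³h_f)) = 3.47×10^-5
Q = -0.965·0.01564·ln(1.971×10^-4) = 0.1288 m³/s
Check: V = 3.02 m/s, Re = 5.37×10^5, f = 0.01832, h_f = 82.2 m ≈ 81.7 m ✓

Q ≈ 129 L/s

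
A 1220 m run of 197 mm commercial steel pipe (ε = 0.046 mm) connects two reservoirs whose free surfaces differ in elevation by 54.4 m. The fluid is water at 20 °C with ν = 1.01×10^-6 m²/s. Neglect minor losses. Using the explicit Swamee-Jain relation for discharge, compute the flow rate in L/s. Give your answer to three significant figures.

Swamee-Jain (Type II): Q = -0.965·√(gD⁵h_f/L)·ln[ε/(3.7D) + √(3.17ν²L/(gD³h_f))]
√(gD⁵h_f/L) = √(9.81·0.197⁵·54.4/1220) = 0.01139
ε/(3.7D) = 6.31×10^-5; √(3.17ν²L/(gD³h_f)) = 3.11×10^-5
Q = -0.965·0.01139·ln(9.420×10^-5) = 0.1019 m³/s
Check: V = 3.34 m/s, Re = 6.52×10^5, f = 0.01551, h_f = 54.7 m ≈ 54.4 m ✓

Q ≈ 102 L/s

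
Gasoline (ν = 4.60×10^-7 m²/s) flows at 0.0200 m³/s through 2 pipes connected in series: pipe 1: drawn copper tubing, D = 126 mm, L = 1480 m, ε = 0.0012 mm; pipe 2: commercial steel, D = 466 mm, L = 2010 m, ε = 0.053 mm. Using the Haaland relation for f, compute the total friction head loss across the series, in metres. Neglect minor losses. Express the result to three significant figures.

H ≈ 20.8 m

Pipe 1: V = 1.604 m/s, Re = 4.39×10^5, ε/D = 9.52×10^-6, f = 0.01347, h_1 = f(L/D)V²/2g = 20.75 m
Pipe 2: V = 0.1173 m/s, Re = 1.19×10^5, ε/D = 1.14×10^-4, f = 0.01776, h_2 = f(L/D)V²/2g = 0.05370 m
Series → Q common, losses add: H = Σh = 20.80 m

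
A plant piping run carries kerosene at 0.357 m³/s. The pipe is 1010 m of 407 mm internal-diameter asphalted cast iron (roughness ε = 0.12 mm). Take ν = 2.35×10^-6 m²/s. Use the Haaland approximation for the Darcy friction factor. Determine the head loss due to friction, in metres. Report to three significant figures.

h_f ≈ 15.4 m

V = 4Q/(πD²) = 4·0.357/(π·0.407²) = 2.744 m/s
Re = VD/ν = 2.744·0.407/2.35×10^-6 = 4.75×10^5 → turbulent
ε/D = 0.12/407 = 2.95×10^-4
Haaland: f = 0.01617
h_f = f(L/D)V²/(2g) = 0.01617·(1010/0.407)·2.744²/(2·9.81) = 15.40 m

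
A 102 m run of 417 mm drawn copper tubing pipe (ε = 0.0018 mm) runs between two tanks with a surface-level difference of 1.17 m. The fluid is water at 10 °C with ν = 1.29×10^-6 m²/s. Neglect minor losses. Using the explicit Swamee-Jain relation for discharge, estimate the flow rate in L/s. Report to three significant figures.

Q ≈ 383 L/s

Swamee-Jain (Type II): Q = -0.965·√(gD⁵h_f/L)·ln[ε/(3.7D) + √(3.17ν²L/(gD³h_f))]
√(gD⁵h_f/L) = √(9.81·0.417⁵·1.17/102) = 0.03767
ε/(3.7D) = 1.17×10^-6; √(3.17ν²L/(gD³h_f)) = 2.54×10^-5
Q = -0.965·0.03767·ln(2.659×10^-5) = 0.3829 m³/s
Check: V = 2.80 m/s, Re = 9.06×10^5, f = 0.01190, h_f = 1.17 m ≈ 1.17 m ✓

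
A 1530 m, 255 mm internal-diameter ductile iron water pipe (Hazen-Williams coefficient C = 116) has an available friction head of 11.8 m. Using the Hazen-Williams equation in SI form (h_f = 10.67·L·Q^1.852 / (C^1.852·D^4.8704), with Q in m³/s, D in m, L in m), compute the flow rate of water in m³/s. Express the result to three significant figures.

Rearranging: Q = [h_f·C^1.852·D^4.8704 / (10.67·L)]^(1/1.852)
Q = [11.8·116^1.852·0.255^4.8704 / (10.67·1530)]^0.540 = 0.06424 m³/s

Q ≈ 0.0642 m³/s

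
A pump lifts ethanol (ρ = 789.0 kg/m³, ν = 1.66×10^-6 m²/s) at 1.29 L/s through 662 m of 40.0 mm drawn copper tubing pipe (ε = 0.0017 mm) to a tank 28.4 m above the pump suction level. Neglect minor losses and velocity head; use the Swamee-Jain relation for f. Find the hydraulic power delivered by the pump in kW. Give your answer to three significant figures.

P_hyd ≈ 0.502 kW

V = 4Q/(πD²) = 1.027 m/s; Re = 2.47×10^4; ε/D = 4.25×10^-5; f = 0.02461
h_f = f(L/D)V²/2g = 21.87 m
Total head H = z + h_f = 28.4 + 21.87 = 50.27 m
P_hyd = ρgQH = 789.0·9.81·0.00129·50.27 = 0.5020 kW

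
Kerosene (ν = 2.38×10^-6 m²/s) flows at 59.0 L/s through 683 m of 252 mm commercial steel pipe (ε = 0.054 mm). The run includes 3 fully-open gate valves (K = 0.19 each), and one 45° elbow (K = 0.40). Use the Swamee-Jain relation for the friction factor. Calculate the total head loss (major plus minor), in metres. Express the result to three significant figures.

H_L ≈ 3.63 m

V = 4Q/(πD²) = 1.183 m/s; V²/2g = 0.07132 m
Re = 1.25×10^5, ε/D = 2.14×10^-4 → f = 0.01840 (Swamee-Jain)
Major: h_f = f(L/D)·V²/2g = 0.01840·2710·0.07132 = 3.557 m
Minor: ΣK = 0.970; h_m = ΣK·V²/2g = 0.06918 m
Total H_L = 3.557 + 0.06918 = 3.626 m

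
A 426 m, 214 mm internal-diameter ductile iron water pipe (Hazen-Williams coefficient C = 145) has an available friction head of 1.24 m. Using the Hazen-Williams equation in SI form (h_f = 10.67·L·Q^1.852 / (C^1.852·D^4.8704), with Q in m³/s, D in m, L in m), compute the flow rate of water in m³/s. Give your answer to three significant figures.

Rearranging: Q = [h_f·C^1.852·D^4.8704 / (10.67·L)]^(1/1.852)
Q = [1.24·145^1.852·0.214^4.8704 / (10.67·426)]^0.540 = 0.02992 m³/s

Q ≈ 0.0299 m³/s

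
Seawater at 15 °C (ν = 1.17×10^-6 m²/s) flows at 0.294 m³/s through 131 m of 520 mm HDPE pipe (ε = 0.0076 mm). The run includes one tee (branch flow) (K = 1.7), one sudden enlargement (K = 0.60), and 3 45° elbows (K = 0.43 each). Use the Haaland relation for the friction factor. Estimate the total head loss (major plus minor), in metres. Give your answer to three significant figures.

V = 4Q/(πD²) = 1.384 m/s; V²/2g = 0.09768 m
Re = 6.15×10^5, ε/D = 1.46×10^-5 → f = 0.01279 (Haaland)
Major: h_f = f(L/D)·V²/2g = 0.01279·251.9·0.09768 = 0.3147 m
Minor: ΣK = 3.59; h_m = ΣK·V²/2g = 0.3507 m
Total H_L = 0.3147 + 0.3507 = 0.6653 m

H_L ≈ 0.665 m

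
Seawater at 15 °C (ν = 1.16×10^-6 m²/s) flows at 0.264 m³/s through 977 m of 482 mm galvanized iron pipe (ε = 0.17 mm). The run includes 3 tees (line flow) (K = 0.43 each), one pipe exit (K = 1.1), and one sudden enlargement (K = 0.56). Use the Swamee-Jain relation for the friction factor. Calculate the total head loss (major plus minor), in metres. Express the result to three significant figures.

V = 4Q/(πD²) = 1.447 m/s; V²/2g = 0.1067 m
Re = 6.01×10^5, ε/D = 3.53×10^-4 → f = 0.01660 (Swamee-Jain)
Major: h_f = f(L/D)·V²/2g = 0.01660·2027·0.1067 = 3.589 m
Minor: ΣK = 2.95; h_m = ΣK·V²/2g = 0.3147 m
Total H_L = 3.589 + 0.3147 = 3.904 m

H_L ≈ 3.90 m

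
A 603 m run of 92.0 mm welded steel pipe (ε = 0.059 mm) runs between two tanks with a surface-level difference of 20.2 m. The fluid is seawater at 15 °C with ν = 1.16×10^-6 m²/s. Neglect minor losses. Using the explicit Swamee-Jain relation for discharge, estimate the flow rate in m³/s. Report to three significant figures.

Q ≈ 0.0115 m³/s

Swamee-Jain (Type II): Q = -0.965·√(gD⁵h_f/L)·ln[ε/(3.7D) + √(3.17ν²L/(gD³h_f))]
√(gD⁵h_f/L) = √(9.81·0.0920⁵·20.2/603) = 0.001472
ε/(3.7D) = 1.73×10^-4; √(3.17ν²L/(gD³h_f)) = 1.29×10^-4
Q = -0.965·0.001472·ln(3.024×10^-4) = 0.01151 m³/s
Check: V = 1.73 m/s, Re = 1.37×10^5, f = 0.02030, h_f = 20.3 m ≈ 20.2 m ✓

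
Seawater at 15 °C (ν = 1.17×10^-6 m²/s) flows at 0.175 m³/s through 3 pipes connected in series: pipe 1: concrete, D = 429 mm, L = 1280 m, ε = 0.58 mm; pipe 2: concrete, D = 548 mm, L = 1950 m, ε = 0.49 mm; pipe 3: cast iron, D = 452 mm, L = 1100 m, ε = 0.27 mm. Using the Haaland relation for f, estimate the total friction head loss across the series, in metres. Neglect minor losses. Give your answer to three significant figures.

Pipe 1: V = 1.211 m/s, Re = 4.44×10^5, ε/D = 0.00135, f = 0.02168, h_1 = f(L/D)V²/2g = 4.832 m
Pipe 2: V = 0.7420 m/s, Re = 3.48×10^5, ε/D = 8.94×10^-4, f = 0.01995, h_2 = f(L/D)V²/2g = 1.992 m
Pipe 3: V = 1.091 m/s, Re = 4.21×10^5, ε/D = 5.97×10^-4, f = 0.01830, h_3 = f(L/D)V²/2g = 2.700 m
Series → Q common, losses add: H = Σh = 9.523 m

H ≈ 9.52 m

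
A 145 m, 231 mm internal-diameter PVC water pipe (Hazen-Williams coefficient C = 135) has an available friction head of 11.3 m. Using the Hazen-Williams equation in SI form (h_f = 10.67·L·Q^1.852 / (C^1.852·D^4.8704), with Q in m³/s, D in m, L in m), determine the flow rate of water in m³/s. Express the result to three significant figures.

Rearranging: Q = [h_f·C^1.852·D^4.8704 / (10.67·L)]^(1/1.852)
Q = [11.3·135^1.852·0.231^4.8704 / (10.67·145)]^0.540 = 0.2010 m³/s

Q ≈ 0.201 m³/s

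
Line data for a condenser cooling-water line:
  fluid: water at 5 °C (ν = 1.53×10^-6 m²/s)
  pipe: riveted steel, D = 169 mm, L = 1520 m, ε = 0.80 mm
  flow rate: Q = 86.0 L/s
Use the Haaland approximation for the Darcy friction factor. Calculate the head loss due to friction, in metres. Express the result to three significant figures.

h_f ≈ 203 m

V = 4Q/(πD²) = 4·0.0860/(π·0.169²) = 3.834 m/s
Re = VD/ν = 3.834·0.169/1.53×10^-6 = 4.23×10^5 → turbulent
ε/D = 0.80/169 = 0.00473
Haaland: f = 0.03014
h_f = f(L/D)V²/(2g) = 0.03014·(1520/0.169)·3.834²/(2·9.81) = 203.1 m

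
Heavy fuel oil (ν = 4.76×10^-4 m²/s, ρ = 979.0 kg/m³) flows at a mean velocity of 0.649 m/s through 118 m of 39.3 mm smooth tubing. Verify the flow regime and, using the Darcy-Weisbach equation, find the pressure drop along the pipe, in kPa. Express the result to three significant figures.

Δp ≈ 739 kPa

Re = VD/ν = 0.649·0.03930/4.76×10^-4 = 53.6 → laminar (Re < 2300)
f = 64/Re = 1.194
h_f = f(L/D)V²/(2g) = 1.194·(118/0.03930)·0.649²/(2·9.81) = 76.99 m
Δp = ρg·h_f = 979.0·9.81·76.99 = 739.4 kPa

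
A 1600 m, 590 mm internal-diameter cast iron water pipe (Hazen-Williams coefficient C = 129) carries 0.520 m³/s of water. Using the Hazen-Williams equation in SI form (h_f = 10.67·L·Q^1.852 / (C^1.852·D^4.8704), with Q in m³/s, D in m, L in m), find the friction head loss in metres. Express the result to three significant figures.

h_f ≈ 8.20 m

h_f = 10.67·1600·0.520^1.852 / (129^1.852·0.590^4.8704) = 8.195 m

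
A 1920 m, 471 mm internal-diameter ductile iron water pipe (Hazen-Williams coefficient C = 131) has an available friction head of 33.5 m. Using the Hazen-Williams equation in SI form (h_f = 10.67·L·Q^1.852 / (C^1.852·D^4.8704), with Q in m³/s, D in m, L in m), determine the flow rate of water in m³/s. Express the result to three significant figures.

Rearranging: Q = [h_f·C^1.852·D^4.8704 / (10.67·L)]^(1/1.852)
Q = [33.5·131^1.852·0.471^4.8704 / (10.67·1920)]^0.540 = 0.5660 m³/s

Q ≈ 0.566 m³/s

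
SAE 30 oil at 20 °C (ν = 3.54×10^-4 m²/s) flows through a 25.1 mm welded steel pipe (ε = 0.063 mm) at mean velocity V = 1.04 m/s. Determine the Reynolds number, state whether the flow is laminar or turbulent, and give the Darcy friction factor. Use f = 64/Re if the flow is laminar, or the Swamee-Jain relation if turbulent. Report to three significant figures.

Re ≈ 73.7; laminar; f = 64/Re ≈ 0.868

Re = VD/ν = 1.040·0.0251/3.54×10^-4 = 73.7
Re < 2300 → laminar → f = 64/Re = 0.8679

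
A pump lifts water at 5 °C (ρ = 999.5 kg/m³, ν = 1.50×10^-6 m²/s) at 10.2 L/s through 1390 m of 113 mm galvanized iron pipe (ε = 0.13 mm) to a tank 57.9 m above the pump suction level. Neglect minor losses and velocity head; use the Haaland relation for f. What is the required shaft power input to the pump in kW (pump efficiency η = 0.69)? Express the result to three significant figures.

P_shaft ≈ 10.6 kW

V = 4Q/(πD²) = 1.017 m/s; Re = 7.66×10^4; ε/D = 0.00115; f = 0.02302
h_f = f(L/D)V²/2g = 14.93 m
Total head H = z + h_f = 57.9 + 14.93 = 72.83 m
P_hyd = ρgQH = 999.5·9.81·0.0102·72.83 = 7.284 kW
P_shaft = P_hyd/η = 7.284/0.69 = 10.56 kW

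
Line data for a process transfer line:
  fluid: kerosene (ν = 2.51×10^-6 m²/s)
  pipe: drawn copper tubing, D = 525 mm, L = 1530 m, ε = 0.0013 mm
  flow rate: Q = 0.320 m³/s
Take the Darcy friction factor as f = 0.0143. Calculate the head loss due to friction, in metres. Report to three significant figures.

h_f ≈ 4.64 m

V = 4Q/(πD²) = 4·0.320/(π·0.525²) = 1.478 m/s
h_f = f(L/D)V²/(2g) = 0.01430·(1530/0.525)·1.478²/(2·9.81) = 4.641 m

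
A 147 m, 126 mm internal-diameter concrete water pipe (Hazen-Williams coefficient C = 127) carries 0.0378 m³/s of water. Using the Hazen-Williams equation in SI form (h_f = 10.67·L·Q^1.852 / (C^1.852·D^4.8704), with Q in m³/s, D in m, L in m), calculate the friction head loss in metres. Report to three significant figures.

h_f ≈ 11.1 m

h_f = 10.67·147·0.0378^1.852 / (127^1.852·0.126^4.8704) = 11.13 m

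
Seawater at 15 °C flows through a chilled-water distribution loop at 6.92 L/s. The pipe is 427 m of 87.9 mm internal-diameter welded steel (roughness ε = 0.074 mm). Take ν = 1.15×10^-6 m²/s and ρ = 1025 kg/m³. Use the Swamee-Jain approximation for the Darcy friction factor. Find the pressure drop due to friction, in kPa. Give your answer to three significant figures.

V = 4Q/(πD²) = 4·0.00692/(π·0.0879²) = 1.140 m/s
Re = VD/ν = 1.140·0.0879/1.15×10^-6 = 8.72×10^4 → turbulent
ε/D = 0.074/87.9 = 8.42×10^-4
Swamee-Jain: f = 0.02210
h_f = f(L/D)V²/(2g) = 0.02210·(427/0.0879)·1.140²/(2·9.81) = 7.115 m
Δp = ρg·h_f = 1025·9.81·7.115 = 71.54 kPa

Δp ≈ 71.5 kPa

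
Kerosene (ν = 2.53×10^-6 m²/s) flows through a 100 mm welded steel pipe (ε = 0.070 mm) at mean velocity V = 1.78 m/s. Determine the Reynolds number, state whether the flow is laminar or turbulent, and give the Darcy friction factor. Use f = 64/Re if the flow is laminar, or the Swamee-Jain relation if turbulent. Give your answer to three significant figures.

Re = VD/ν = 1.780·0.100/2.53×10^-6 = 7.04×10^4
Re > 4000 → turbulent; ε/D = 7.00×10^-4
Swamee-Jain: f = 0.02217

Re ≈ 7.04×10^4; turbulent; f ≈ 0.0222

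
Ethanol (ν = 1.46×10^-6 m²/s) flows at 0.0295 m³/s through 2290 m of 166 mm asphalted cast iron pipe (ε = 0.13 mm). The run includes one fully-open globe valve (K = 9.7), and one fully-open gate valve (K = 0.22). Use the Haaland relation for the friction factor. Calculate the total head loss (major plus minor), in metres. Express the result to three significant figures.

H_L ≈ 27.5 m

V = 4Q/(πD²) = 1.363 m/s; V²/2g = 0.09470 m
Re = 1.55×10^5, ε/D = 7.83×10^-4 → f = 0.02037 (Haaland)
Major: h_f = f(L/D)·V²/2g = 0.02037·13795·0.09470 = 26.61 m
Minor: ΣK = 9.92; h_m = ΣK·V²/2g = 0.9394 m
Total H_L = 26.61 + 0.9394 = 27.55 m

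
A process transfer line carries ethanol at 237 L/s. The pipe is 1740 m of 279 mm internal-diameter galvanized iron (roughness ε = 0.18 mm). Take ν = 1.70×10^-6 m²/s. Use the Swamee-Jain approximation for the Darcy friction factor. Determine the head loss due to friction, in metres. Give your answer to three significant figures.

h_f ≈ 88.2 m

V = 4Q/(πD²) = 4·0.237/(π·0.279²) = 3.877 m/s
Re = VD/ν = 3.877·0.279/1.70×10^-6 = 6.36×10^5 → turbulent
ε/D = 0.18/279 = 6.45×10^-4
Swamee-Jain: f = 0.01846
h_f = f(L/D)V²/(2g) = 0.01846·(1740/0.279)·3.877²/(2·9.81) = 88.16 m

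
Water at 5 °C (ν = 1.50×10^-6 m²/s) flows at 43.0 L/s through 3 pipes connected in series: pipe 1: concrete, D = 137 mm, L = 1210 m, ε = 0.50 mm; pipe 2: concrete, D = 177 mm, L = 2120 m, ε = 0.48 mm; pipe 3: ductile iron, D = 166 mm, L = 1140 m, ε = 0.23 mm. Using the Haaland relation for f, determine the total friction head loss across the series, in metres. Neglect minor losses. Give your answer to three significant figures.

Pipe 1: V = 2.917 m/s, Re = 2.66×10^5, ε/D = 0.00365, f = 0.02812, h_1 = f(L/D)V²/2g = 107.7 m
Pipe 2: V = 1.748 m/s, Re = 2.06×10^5, ε/D = 0.00271, f = 0.02611, h_2 = f(L/D)V²/2g = 48.68 m
Pipe 3: V = 1.987 m/s, Re = 2.20×10^5, ε/D = 0.00139, f = 0.02225, h_3 = f(L/D)V²/2g = 30.74 m
Series → Q common, losses add: H = Σh = 187.1 m

H ≈ 187 m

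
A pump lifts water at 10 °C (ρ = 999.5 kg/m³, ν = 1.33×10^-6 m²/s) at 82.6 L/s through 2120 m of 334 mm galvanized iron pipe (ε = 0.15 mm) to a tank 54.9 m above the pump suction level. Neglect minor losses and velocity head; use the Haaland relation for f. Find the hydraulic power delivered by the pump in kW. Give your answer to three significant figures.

V = 4Q/(πD²) = 0.9428 m/s; Re = 2.37×10^5; ε/D = 4.49×10^-4; f = 0.01810
h_f = f(L/D)V²/2g = 5.203 m
Total head H = z + h_f = 54.9 + 5.203 = 60.10 m
P_hyd = ρgQH = 999.5·9.81·0.0826·60.10 = 48.68 kW

P_hyd ≈ 48.7 kW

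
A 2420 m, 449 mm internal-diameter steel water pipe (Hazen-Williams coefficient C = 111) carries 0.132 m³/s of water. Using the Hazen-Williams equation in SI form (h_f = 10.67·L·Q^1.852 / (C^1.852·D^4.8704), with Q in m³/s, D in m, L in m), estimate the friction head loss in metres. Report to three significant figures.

h_f ≈ 4.89 m

h_f = 10.67·2420·0.132^1.852 / (111^1.852·0.449^4.8704) = 4.887 m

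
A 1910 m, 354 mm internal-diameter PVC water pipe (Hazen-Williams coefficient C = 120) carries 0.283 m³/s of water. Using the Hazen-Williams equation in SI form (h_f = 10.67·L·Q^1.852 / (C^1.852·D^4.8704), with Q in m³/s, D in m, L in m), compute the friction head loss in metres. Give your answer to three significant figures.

h_f = 10.67·1910·0.283^1.852 / (120^1.852·0.354^4.8704) = 43.63 m

h_f ≈ 43.6 m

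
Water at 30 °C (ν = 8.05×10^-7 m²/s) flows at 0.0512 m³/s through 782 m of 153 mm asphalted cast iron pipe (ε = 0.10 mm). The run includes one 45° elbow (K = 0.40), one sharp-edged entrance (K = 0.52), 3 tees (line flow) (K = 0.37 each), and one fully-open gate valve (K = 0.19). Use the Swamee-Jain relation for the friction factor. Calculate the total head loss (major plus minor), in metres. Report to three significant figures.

V = 4Q/(πD²) = 2.785 m/s; V²/2g = 0.3953 m
Re = 5.29×10^5, ε/D = 6.54×10^-4 → f = 0.01863 (Swamee-Jain)
Major: h_f = f(L/D)·V²/2g = 0.01863·5111·0.3953 = 37.64 m
Minor: ΣK = 2.22; h_m = ΣK·V²/2g = 0.8775 m
Total H_L = 37.64 + 0.8775 = 38.52 m

H_L ≈ 38.5 m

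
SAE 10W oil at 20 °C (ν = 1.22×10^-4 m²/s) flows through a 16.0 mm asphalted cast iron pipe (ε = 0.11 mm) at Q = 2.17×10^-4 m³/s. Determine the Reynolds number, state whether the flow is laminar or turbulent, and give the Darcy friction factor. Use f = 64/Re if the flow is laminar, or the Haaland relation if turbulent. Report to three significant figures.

Re ≈ 142; laminar; f = 64/Re ≈ 0.452

V = 4Q/(πD²) = 1.079 m/s
Re = VD/ν = 1.079·0.0160/1.22×10^-4 = 142
Re < 2300 → laminar → f = 64/Re = 0.4522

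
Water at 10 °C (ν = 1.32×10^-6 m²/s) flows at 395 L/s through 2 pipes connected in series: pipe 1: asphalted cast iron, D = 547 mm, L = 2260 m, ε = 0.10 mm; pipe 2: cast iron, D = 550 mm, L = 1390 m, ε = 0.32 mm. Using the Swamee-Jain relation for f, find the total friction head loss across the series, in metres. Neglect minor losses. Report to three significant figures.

H ≈ 15.3 m

Pipe 1: V = 1.681 m/s, Re = 6.97×10^5, ε/D = 1.83×10^-4, f = 0.01494, h_1 = f(L/D)V²/2g = 8.886 m
Pipe 2: V = 1.663 m/s, Re = 6.93×10^5, ε/D = 5.82×10^-4, f = 0.01803, h_2 = f(L/D)V²/2g = 6.421 m
Series → Q common, losses add: H = Σh = 15.31 m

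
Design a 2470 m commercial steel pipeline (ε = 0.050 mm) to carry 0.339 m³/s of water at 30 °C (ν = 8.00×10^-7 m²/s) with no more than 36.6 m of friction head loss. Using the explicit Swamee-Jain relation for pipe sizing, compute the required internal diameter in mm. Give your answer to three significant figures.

Swamee-Jain (Type III): D = 0.66·[ε^1.25·(LQ²/(gh_f))^4.75 + ν·Q^9.4·(L/(gh_f))^5.2]^0.04
LQ²/(gh_f) = 0.7906; L/(gh_f) = 6.879
Term 1 = ε^1.25·(…)^4.75 = 1.38×10^-6; Term 2 = ν·Q^9.4·(…)^5.2 = 6.95×10^-7
D = 0.66·(1.38×10^-6 + 6.95×10^-7)^0.04 = 0.3910 m = 391 mm
Check: V = 2.82 m/s, Re = 1.38×10^6, f = 0.01360, h_f = 34.9 m ≈ 36.6 m ✓

D ≈ 391 mm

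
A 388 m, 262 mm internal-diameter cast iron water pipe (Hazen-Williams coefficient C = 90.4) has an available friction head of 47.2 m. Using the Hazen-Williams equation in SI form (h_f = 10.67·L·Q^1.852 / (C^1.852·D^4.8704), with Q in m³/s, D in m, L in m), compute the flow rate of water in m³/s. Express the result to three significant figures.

Q ≈ 0.238 m³/s

Rearranging: Q = [h_f·C^1.852·D^4.8704 / (10.67·L)]^(1/1.852)
Q = [47.2·90.4^1.852·0.262^4.8704 / (10.67·388)]^0.540 = 0.2384 m³/s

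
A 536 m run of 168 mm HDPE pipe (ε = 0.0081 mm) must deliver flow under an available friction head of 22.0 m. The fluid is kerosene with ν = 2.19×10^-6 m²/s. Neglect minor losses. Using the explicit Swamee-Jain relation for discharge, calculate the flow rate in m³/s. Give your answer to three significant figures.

Q ≈ 0.0651 m³/s

Swamee-Jain (Type II): Q = -0.965·√(gD⁵h_f/L)·ln[ε/(3.7D) + √(3.17ν²L/(gD³h_f))]
√(gD⁵h_f/L) = √(9.81·0.168⁵·22.0/536) = 0.007341
ε/(3.7D) = 1.30×10^-5; √(3.17ν²L/(gD³h_f)) = 8.92×10^-5
Q = -0.965·0.007341·ln(1.023×10^-4) = 0.06508 m³/s
Check: V = 2.94 m/s, Re = 2.25×10^5, f = 0.01564, h_f = 21.9 m ≈ 22.0 m ✓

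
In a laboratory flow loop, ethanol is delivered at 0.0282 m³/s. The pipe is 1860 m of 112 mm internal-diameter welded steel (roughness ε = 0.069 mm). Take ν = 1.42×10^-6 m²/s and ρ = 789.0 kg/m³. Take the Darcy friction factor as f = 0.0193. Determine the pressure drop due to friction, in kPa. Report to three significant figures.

V = 4Q/(πD²) = 4·0.0282/(π·0.112²) = 2.862 m/s
h_f = f(L/D)V²/(2g) = 0.01930·(1860/0.112)·2.862²/(2·9.81) = 133.8 m
Δp = ρg·h_f = 789.0·9.81·133.8 = 1036 kPa

Δp ≈ 1040 kPa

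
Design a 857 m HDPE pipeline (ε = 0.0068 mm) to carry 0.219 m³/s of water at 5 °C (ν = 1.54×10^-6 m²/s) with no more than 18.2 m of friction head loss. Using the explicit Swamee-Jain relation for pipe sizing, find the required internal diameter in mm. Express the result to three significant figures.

Swamee-Jain (Type III): D = 0.66·[ε^1.25·(LQ²/(gh_f))^4.75 + ν·Q^9.4·(L/(gh_f))^5.2]^0.04
LQ²/(gh_f) = 0.2302; L/(gh_f) = 4.800
Term 1 = ε^1.25·(…)^4.75 = 3.24×10^-10; Term 2 = ν·Q^9.4·(…)^5.2 = 3.39×10^-9
D = 0.66·(3.24×10^-10 + 3.39×10^-9)^0.04 = 0.3036 m = 304 mm
Check: V = 3.02 m/s, Re = 5.96×10^5, f = 0.01308, h_f = 17.2 m ≈ 18.2 m ✓

D ≈ 304 mm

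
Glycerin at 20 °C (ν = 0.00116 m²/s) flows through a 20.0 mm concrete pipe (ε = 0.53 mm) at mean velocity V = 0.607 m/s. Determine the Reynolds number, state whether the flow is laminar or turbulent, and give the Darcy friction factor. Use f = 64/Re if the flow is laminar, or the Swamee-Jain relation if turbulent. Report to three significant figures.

Re ≈ 10.5; laminar; f = 64/Re ≈ 6.12

Re = VD/ν = 0.6070·0.0200/0.00116 = 10.5
Re < 2300 → laminar → f = 64/Re = 6.115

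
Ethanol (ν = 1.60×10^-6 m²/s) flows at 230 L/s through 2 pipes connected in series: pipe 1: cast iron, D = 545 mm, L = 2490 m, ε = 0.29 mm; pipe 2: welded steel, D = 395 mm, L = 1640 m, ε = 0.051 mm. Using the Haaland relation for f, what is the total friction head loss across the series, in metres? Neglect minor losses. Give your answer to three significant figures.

Pipe 1: V = 0.9859 m/s, Re = 3.36×10^5, ε/D = 5.32×10^-4, f = 0.01813, h_1 = f(L/D)V²/2g = 4.105 m
Pipe 2: V = 1.877 m/s, Re = 4.63×10^5, ε/D = 1.29×10^-4, f = 0.01470, h_2 = f(L/D)V²/2g = 10.96 m
Series → Q common, losses add: H = Σh = 15.06 m

H ≈ 15.1 m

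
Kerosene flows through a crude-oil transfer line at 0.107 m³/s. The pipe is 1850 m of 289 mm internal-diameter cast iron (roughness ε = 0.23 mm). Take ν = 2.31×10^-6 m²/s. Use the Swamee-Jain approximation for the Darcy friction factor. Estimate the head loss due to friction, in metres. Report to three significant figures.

V = 4Q/(πD²) = 4·0.107/(π·0.289²) = 1.631 m/s
Re = VD/ν = 1.631·0.289/2.31×10^-6 = 2.04×10^5 → turbulent
ε/D = 0.23/289 = 7.96×10^-4
Swamee-Jain: f = 0.02032
h_f = f(L/D)V²/(2g) = 0.02032·(1850/0.289)·1.631²/(2·9.81) = 17.64 m

h_f ≈ 17.6 m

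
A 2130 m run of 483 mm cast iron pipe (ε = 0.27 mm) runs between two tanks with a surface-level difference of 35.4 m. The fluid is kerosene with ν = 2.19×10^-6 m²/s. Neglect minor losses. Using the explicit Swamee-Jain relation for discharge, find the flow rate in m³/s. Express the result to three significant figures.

Swamee-Jain (Type II): Q = -0.965·√(gD⁵h_f/L)·ln[ε/(3.7D) + √(3.17ν²L/(gD³h_f))]
√(gD⁵h_f/L) = √(9.81·0.483⁵·35.4/2130) = 0.06547
ε/(3.7D) = 1.51×10^-4; √(3.17ν²L/(gD³h_f)) = 2.88×10^-5
Q = -0.965·0.06547·ln(1.799×10^-4) = 0.5448 m³/s
Check: V = 2.97 m/s, Re = 6.56×10^5, f = 0.01793, h_f = 35.6 m ≈ 35.4 m ✓

Q ≈ 0.545 m³/s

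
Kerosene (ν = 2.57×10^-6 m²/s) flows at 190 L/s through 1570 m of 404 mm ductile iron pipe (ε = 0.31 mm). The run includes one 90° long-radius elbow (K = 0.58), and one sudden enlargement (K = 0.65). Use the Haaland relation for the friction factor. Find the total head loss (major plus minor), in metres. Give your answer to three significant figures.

H_L ≈ 8.73 m

V = 4Q/(πD²) = 1.482 m/s; V²/2g = 0.1120 m
Re = 2.33×10^5, ε/D = 7.67×10^-4 → f = 0.01974 (Haaland)
Major: h_f = f(L/D)·V²/2g = 0.01974·3886·0.1120 = 8.591 m
Minor: ΣK = 1.23; h_m = ΣK·V²/2g = 0.1377 m
Total H_L = 8.591 + 0.1377 = 8.728 m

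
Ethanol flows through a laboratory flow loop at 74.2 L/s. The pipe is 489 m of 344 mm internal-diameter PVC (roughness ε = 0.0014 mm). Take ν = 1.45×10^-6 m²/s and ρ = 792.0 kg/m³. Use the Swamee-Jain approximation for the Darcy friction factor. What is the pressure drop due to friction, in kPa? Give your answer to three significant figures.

V = 4Q/(πD²) = 4·0.0742/(π·0.344²) = 0.7984 m/s
Re = VD/ν = 0.7984·0.344/1.45×10^-6 = 1.89×10^5 → turbulent
ε/D = 0.0014/344 = 4.07×10^-6
Swamee-Jain: f = 0.01573
h_f = f(L/D)V²/(2g) = 0.01573·(489/0.344)·0.7984²/(2·9.81) = 0.7266 m
Δp = ρg·h_f = 792.0·9.81·0.7266 = 5.645 kPa

Δp ≈ 5.65 kPa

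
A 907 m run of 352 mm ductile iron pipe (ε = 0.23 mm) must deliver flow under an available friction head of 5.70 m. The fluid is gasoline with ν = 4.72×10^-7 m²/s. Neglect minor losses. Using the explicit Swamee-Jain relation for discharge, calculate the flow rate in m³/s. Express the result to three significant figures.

Q ≈ 0.151 m³/s

Swamee-Jain (Type II): Q = -0.965·√(gD⁵h_f/L)·ln[ε/(3.7D) + √(3.17ν²L/(gD³h_f))]
√(gD⁵h_f/L) = √(9.81·0.352⁵·5.70/907) = 0.01825
ε/(3.7D) = 1.77×10^-4; √(3.17ν²L/(gD³h_f)) = 1.62×10^-5
Q = -0.965·0.01825·ln(1.928×10^-4) = 0.1507 m³/s
Check: V = 1.55 m/s, Re = 1.15×10^6, f = 0.01820, h_f = 5.73 m ≈ 5.70 m ✓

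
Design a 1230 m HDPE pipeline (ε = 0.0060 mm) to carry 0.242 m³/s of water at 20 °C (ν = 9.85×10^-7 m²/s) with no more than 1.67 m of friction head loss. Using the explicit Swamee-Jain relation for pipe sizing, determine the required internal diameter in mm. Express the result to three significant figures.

Swamee-Jain (Type III): D = 0.66·[ε^1.25·(LQ²/(gh_f))^4.75 + ν·Q^9.4·(L/(gh_f))^5.2]^0.04
LQ²/(gh_f) = 4.397; L/(gh_f) = 75.08
Term 1 = ε^1.25·(…)^4.75 = 3.37×10^-4; Term 2 = ν·Q^9.4·(…)^5.2 = 0.00900
D = 0.66·(3.37×10^-4 + 0.00900)^0.04 = 0.5474 m = 547 mm
Check: V = 1.03 m/s, Re = 5.71×10^5, f = 0.01297, h_f = 1.57 m ≈ 1.67 m ✓

D ≈ 547 mm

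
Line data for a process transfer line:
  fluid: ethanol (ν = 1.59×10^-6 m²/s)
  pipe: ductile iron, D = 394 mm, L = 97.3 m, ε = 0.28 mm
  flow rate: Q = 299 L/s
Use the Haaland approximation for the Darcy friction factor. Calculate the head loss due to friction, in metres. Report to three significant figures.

h_f ≈ 1.41 m

V = 4Q/(πD²) = 4·0.299/(π·0.394²) = 2.452 m/s
Re = VD/ν = 2.452·0.394/1.59×10^-6 = 6.08×10^5 → turbulent
ε/D = 0.28/394 = 7.11×10^-4
Haaland: f = 0.01869
h_f = f(L/D)V²/(2g) = 0.01869·(97.3/0.394)·2.452²/(2·9.81) = 1.415 m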